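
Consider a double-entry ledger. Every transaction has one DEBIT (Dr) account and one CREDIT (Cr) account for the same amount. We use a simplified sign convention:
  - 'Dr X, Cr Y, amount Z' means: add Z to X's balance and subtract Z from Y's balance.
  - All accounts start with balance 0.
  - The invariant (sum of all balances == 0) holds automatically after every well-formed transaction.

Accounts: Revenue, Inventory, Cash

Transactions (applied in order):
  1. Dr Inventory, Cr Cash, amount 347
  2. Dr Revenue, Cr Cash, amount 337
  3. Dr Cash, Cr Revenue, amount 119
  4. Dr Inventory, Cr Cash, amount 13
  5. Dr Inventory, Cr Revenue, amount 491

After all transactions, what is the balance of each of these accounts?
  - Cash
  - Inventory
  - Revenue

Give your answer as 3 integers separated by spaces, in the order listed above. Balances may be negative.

After txn 1 (Dr Inventory, Cr Cash, amount 347): Cash=-347 Inventory=347
After txn 2 (Dr Revenue, Cr Cash, amount 337): Cash=-684 Inventory=347 Revenue=337
After txn 3 (Dr Cash, Cr Revenue, amount 119): Cash=-565 Inventory=347 Revenue=218
After txn 4 (Dr Inventory, Cr Cash, amount 13): Cash=-578 Inventory=360 Revenue=218
After txn 5 (Dr Inventory, Cr Revenue, amount 491): Cash=-578 Inventory=851 Revenue=-273

Answer: -578 851 -273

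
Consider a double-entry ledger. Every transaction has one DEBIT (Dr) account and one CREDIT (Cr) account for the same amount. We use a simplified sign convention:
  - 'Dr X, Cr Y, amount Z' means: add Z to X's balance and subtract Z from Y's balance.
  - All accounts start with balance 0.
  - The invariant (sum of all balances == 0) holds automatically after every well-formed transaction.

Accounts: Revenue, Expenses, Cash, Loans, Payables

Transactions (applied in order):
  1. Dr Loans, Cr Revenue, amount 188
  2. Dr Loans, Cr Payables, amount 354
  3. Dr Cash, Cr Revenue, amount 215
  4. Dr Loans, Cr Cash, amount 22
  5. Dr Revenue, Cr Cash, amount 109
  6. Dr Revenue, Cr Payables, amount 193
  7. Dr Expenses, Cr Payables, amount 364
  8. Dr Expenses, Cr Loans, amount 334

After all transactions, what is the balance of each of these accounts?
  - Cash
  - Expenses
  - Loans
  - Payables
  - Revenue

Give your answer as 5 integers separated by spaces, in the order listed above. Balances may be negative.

After txn 1 (Dr Loans, Cr Revenue, amount 188): Loans=188 Revenue=-188
After txn 2 (Dr Loans, Cr Payables, amount 354): Loans=542 Payables=-354 Revenue=-188
After txn 3 (Dr Cash, Cr Revenue, amount 215): Cash=215 Loans=542 Payables=-354 Revenue=-403
After txn 4 (Dr Loans, Cr Cash, amount 22): Cash=193 Loans=564 Payables=-354 Revenue=-403
After txn 5 (Dr Revenue, Cr Cash, amount 109): Cash=84 Loans=564 Payables=-354 Revenue=-294
After txn 6 (Dr Revenue, Cr Payables, amount 193): Cash=84 Loans=564 Payables=-547 Revenue=-101
After txn 7 (Dr Expenses, Cr Payables, amount 364): Cash=84 Expenses=364 Loans=564 Payables=-911 Revenue=-101
After txn 8 (Dr Expenses, Cr Loans, amount 334): Cash=84 Expenses=698 Loans=230 Payables=-911 Revenue=-101

Answer: 84 698 230 -911 -101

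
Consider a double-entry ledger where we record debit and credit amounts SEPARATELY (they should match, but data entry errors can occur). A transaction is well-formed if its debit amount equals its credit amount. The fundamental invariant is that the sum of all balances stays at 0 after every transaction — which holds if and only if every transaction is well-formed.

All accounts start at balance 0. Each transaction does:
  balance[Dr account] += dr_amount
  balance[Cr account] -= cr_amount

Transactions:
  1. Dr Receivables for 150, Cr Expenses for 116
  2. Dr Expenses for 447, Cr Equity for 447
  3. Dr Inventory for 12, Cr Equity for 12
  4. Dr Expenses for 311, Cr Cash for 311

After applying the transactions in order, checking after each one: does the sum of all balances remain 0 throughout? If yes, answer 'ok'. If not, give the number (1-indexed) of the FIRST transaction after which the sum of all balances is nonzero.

Answer: 1

Derivation:
After txn 1: dr=150 cr=116 sum_balances=34
After txn 2: dr=447 cr=447 sum_balances=34
After txn 3: dr=12 cr=12 sum_balances=34
After txn 4: dr=311 cr=311 sum_balances=34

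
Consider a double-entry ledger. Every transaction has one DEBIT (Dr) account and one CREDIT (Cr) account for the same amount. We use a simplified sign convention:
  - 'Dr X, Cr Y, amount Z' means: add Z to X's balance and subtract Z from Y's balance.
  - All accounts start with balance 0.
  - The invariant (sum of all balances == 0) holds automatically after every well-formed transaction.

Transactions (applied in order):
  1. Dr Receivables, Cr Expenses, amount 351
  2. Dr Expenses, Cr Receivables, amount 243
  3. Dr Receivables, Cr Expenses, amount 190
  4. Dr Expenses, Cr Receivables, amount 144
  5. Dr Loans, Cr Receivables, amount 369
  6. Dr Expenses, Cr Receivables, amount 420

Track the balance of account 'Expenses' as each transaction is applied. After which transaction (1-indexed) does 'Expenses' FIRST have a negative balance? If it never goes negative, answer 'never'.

After txn 1: Expenses=-351

Answer: 1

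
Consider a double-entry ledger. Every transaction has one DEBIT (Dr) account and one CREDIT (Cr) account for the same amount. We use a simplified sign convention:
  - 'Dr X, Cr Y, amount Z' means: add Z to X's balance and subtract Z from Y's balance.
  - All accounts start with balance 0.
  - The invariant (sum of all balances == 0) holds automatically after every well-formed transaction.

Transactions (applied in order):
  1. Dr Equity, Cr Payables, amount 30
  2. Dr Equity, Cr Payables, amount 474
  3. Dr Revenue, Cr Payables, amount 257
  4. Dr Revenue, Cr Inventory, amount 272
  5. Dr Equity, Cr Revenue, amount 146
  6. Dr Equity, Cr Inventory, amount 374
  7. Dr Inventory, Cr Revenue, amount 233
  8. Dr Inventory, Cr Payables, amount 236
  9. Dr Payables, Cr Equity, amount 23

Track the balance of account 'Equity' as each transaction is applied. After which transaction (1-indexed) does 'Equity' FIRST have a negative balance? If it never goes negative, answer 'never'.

Answer: never

Derivation:
After txn 1: Equity=30
After txn 2: Equity=504
After txn 3: Equity=504
After txn 4: Equity=504
After txn 5: Equity=650
After txn 6: Equity=1024
After txn 7: Equity=1024
After txn 8: Equity=1024
After txn 9: Equity=1001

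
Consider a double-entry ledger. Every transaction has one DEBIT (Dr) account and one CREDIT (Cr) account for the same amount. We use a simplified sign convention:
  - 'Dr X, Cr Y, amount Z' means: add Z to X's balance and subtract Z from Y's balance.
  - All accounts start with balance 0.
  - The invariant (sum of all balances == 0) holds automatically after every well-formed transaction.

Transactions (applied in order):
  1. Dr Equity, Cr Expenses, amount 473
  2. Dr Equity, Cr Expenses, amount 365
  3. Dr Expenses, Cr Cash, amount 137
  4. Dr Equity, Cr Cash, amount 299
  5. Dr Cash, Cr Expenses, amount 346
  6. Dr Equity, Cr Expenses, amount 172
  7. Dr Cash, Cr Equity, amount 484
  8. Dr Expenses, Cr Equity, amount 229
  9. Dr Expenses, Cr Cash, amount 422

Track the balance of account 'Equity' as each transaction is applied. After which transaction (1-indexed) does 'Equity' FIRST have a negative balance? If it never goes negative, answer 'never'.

Answer: never

Derivation:
After txn 1: Equity=473
After txn 2: Equity=838
After txn 3: Equity=838
After txn 4: Equity=1137
After txn 5: Equity=1137
After txn 6: Equity=1309
After txn 7: Equity=825
After txn 8: Equity=596
After txn 9: Equity=596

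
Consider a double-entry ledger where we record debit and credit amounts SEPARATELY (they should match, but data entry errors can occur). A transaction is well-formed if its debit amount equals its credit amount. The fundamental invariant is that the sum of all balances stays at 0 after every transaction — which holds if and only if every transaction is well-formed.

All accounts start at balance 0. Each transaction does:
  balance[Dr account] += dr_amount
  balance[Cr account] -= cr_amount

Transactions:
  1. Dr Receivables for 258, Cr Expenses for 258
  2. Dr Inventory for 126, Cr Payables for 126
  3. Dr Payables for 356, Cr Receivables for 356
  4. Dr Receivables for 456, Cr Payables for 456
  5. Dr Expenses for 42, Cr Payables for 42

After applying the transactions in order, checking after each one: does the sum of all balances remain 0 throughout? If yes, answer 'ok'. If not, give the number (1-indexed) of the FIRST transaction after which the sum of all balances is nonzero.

Answer: ok

Derivation:
After txn 1: dr=258 cr=258 sum_balances=0
After txn 2: dr=126 cr=126 sum_balances=0
After txn 3: dr=356 cr=356 sum_balances=0
After txn 4: dr=456 cr=456 sum_balances=0
After txn 5: dr=42 cr=42 sum_balances=0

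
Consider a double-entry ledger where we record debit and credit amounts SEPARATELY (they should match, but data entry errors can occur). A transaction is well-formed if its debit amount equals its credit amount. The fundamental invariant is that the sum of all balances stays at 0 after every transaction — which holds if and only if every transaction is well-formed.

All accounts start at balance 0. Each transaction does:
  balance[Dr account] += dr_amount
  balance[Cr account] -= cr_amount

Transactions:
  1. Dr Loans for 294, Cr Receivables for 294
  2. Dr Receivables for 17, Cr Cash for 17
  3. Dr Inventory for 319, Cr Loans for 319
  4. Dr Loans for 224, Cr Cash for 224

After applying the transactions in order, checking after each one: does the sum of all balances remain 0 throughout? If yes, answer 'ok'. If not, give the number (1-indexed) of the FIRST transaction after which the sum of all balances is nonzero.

After txn 1: dr=294 cr=294 sum_balances=0
After txn 2: dr=17 cr=17 sum_balances=0
After txn 3: dr=319 cr=319 sum_balances=0
After txn 4: dr=224 cr=224 sum_balances=0

Answer: ok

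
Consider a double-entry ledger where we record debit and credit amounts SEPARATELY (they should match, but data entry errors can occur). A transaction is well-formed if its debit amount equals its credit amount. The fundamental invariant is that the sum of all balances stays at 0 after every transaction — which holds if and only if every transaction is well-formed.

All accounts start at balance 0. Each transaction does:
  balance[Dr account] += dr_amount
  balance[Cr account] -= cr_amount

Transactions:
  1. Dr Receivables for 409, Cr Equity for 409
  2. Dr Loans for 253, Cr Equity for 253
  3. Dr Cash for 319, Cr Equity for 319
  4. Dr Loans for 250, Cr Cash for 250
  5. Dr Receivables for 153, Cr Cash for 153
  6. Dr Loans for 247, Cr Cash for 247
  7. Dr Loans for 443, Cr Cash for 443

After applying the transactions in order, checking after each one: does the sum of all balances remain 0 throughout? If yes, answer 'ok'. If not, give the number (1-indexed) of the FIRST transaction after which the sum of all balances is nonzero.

After txn 1: dr=409 cr=409 sum_balances=0
After txn 2: dr=253 cr=253 sum_balances=0
After txn 3: dr=319 cr=319 sum_balances=0
After txn 4: dr=250 cr=250 sum_balances=0
After txn 5: dr=153 cr=153 sum_balances=0
After txn 6: dr=247 cr=247 sum_balances=0
After txn 7: dr=443 cr=443 sum_balances=0

Answer: ok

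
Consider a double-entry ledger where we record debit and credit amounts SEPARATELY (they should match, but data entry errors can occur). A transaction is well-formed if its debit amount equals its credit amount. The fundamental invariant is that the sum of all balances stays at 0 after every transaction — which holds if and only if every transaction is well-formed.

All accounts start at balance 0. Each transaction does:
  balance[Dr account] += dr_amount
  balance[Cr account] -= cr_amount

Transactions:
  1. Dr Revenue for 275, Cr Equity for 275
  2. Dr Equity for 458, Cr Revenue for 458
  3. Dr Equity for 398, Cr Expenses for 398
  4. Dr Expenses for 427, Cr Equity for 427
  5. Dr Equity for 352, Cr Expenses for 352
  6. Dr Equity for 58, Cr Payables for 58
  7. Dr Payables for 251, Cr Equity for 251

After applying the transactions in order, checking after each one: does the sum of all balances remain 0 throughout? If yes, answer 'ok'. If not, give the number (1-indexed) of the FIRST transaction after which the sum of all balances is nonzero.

After txn 1: dr=275 cr=275 sum_balances=0
After txn 2: dr=458 cr=458 sum_balances=0
After txn 3: dr=398 cr=398 sum_balances=0
After txn 4: dr=427 cr=427 sum_balances=0
After txn 5: dr=352 cr=352 sum_balances=0
After txn 6: dr=58 cr=58 sum_balances=0
After txn 7: dr=251 cr=251 sum_balances=0

Answer: ok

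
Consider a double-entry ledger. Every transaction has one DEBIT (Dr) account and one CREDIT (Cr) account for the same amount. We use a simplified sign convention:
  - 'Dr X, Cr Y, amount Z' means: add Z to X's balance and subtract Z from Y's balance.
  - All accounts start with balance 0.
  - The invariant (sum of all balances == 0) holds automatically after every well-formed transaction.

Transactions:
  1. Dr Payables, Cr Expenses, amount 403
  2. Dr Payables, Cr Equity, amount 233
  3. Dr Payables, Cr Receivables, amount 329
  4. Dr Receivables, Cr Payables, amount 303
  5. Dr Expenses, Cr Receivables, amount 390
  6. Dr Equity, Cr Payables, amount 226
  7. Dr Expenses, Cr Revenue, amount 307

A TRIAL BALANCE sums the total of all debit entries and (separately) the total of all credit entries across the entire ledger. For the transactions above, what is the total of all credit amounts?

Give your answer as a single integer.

Answer: 2191

Derivation:
Txn 1: credit+=403
Txn 2: credit+=233
Txn 3: credit+=329
Txn 4: credit+=303
Txn 5: credit+=390
Txn 6: credit+=226
Txn 7: credit+=307
Total credits = 2191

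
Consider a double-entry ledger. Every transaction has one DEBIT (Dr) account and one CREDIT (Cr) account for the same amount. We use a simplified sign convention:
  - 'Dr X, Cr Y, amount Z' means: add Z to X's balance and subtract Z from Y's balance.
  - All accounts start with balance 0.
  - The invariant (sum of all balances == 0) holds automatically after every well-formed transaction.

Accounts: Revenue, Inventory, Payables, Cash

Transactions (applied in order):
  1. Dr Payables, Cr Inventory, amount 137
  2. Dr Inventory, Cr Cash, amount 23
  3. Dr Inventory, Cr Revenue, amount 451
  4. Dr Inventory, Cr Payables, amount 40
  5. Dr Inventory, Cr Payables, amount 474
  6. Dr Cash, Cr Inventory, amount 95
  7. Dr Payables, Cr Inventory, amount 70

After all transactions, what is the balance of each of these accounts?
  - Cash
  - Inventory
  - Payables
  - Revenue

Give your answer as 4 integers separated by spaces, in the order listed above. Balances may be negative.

After txn 1 (Dr Payables, Cr Inventory, amount 137): Inventory=-137 Payables=137
After txn 2 (Dr Inventory, Cr Cash, amount 23): Cash=-23 Inventory=-114 Payables=137
After txn 3 (Dr Inventory, Cr Revenue, amount 451): Cash=-23 Inventory=337 Payables=137 Revenue=-451
After txn 4 (Dr Inventory, Cr Payables, amount 40): Cash=-23 Inventory=377 Payables=97 Revenue=-451
After txn 5 (Dr Inventory, Cr Payables, amount 474): Cash=-23 Inventory=851 Payables=-377 Revenue=-451
After txn 6 (Dr Cash, Cr Inventory, amount 95): Cash=72 Inventory=756 Payables=-377 Revenue=-451
After txn 7 (Dr Payables, Cr Inventory, amount 70): Cash=72 Inventory=686 Payables=-307 Revenue=-451

Answer: 72 686 -307 -451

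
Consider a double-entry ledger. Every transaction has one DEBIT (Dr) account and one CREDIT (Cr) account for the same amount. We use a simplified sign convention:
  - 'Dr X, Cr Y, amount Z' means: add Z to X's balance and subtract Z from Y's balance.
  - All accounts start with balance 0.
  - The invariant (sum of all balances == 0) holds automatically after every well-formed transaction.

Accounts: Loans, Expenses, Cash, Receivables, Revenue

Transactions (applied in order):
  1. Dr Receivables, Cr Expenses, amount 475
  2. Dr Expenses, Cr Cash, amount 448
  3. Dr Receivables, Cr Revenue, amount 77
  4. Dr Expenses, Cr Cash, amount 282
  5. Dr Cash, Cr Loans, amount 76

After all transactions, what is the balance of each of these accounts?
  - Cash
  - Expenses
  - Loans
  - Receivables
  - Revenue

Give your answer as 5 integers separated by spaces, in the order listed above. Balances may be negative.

After txn 1 (Dr Receivables, Cr Expenses, amount 475): Expenses=-475 Receivables=475
After txn 2 (Dr Expenses, Cr Cash, amount 448): Cash=-448 Expenses=-27 Receivables=475
After txn 3 (Dr Receivables, Cr Revenue, amount 77): Cash=-448 Expenses=-27 Receivables=552 Revenue=-77
After txn 4 (Dr Expenses, Cr Cash, amount 282): Cash=-730 Expenses=255 Receivables=552 Revenue=-77
After txn 5 (Dr Cash, Cr Loans, amount 76): Cash=-654 Expenses=255 Loans=-76 Receivables=552 Revenue=-77

Answer: -654 255 -76 552 -77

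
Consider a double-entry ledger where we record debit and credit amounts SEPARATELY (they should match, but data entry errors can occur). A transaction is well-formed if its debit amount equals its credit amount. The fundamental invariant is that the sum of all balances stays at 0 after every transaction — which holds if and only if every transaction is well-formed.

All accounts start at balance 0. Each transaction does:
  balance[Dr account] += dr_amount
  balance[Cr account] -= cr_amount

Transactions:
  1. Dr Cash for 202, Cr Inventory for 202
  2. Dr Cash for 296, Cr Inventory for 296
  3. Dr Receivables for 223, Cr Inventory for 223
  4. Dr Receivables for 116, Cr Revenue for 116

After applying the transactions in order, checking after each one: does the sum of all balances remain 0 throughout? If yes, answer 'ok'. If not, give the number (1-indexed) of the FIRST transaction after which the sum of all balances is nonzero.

Answer: ok

Derivation:
After txn 1: dr=202 cr=202 sum_balances=0
After txn 2: dr=296 cr=296 sum_balances=0
After txn 3: dr=223 cr=223 sum_balances=0
After txn 4: dr=116 cr=116 sum_balances=0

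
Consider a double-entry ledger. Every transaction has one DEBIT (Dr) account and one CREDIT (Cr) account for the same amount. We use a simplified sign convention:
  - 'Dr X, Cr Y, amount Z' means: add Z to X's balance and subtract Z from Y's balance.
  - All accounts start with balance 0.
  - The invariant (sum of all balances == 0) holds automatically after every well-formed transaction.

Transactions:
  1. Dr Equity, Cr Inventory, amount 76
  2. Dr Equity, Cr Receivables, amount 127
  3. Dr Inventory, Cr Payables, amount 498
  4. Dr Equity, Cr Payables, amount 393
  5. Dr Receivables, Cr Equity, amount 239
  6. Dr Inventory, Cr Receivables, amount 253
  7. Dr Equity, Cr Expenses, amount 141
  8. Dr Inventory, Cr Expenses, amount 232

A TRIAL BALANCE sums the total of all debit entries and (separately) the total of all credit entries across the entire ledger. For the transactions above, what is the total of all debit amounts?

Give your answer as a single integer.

Txn 1: debit+=76
Txn 2: debit+=127
Txn 3: debit+=498
Txn 4: debit+=393
Txn 5: debit+=239
Txn 6: debit+=253
Txn 7: debit+=141
Txn 8: debit+=232
Total debits = 1959

Answer: 1959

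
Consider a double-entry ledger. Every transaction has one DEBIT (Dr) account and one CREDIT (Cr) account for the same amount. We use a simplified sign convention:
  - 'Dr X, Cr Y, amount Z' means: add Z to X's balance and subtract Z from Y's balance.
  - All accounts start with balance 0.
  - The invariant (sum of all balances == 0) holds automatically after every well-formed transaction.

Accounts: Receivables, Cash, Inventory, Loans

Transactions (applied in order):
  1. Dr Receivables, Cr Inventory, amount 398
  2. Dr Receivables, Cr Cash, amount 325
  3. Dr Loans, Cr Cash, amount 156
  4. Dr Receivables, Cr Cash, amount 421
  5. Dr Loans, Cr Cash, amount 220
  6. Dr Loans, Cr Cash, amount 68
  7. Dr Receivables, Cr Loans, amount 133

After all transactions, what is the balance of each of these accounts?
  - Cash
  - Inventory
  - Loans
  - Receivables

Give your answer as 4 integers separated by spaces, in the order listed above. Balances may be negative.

Answer: -1190 -398 311 1277

Derivation:
After txn 1 (Dr Receivables, Cr Inventory, amount 398): Inventory=-398 Receivables=398
After txn 2 (Dr Receivables, Cr Cash, amount 325): Cash=-325 Inventory=-398 Receivables=723
After txn 3 (Dr Loans, Cr Cash, amount 156): Cash=-481 Inventory=-398 Loans=156 Receivables=723
After txn 4 (Dr Receivables, Cr Cash, amount 421): Cash=-902 Inventory=-398 Loans=156 Receivables=1144
After txn 5 (Dr Loans, Cr Cash, amount 220): Cash=-1122 Inventory=-398 Loans=376 Receivables=1144
After txn 6 (Dr Loans, Cr Cash, amount 68): Cash=-1190 Inventory=-398 Loans=444 Receivables=1144
After txn 7 (Dr Receivables, Cr Loans, amount 133): Cash=-1190 Inventory=-398 Loans=311 Receivables=1277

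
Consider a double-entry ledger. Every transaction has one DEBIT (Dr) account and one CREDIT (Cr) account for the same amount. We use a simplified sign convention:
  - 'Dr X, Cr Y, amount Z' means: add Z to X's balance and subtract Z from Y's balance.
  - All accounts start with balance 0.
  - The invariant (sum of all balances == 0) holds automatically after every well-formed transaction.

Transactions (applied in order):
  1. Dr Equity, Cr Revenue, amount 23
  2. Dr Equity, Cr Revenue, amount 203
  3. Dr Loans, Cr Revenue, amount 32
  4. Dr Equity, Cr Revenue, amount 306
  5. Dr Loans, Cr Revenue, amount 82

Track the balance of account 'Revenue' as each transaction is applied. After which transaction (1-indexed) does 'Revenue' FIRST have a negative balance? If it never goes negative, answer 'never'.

Answer: 1

Derivation:
After txn 1: Revenue=-23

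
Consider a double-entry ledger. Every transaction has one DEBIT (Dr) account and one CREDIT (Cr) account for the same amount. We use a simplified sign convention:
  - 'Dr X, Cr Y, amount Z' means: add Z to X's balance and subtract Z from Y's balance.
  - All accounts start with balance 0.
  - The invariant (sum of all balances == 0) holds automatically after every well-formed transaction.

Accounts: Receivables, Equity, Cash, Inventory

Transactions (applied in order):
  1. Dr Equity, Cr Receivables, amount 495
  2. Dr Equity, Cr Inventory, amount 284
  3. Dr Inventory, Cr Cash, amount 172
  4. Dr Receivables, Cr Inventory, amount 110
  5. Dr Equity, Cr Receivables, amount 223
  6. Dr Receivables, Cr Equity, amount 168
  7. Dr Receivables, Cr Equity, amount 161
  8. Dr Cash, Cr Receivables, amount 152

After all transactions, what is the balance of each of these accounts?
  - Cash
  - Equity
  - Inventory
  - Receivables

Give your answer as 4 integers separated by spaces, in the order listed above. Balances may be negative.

After txn 1 (Dr Equity, Cr Receivables, amount 495): Equity=495 Receivables=-495
After txn 2 (Dr Equity, Cr Inventory, amount 284): Equity=779 Inventory=-284 Receivables=-495
After txn 3 (Dr Inventory, Cr Cash, amount 172): Cash=-172 Equity=779 Inventory=-112 Receivables=-495
After txn 4 (Dr Receivables, Cr Inventory, amount 110): Cash=-172 Equity=779 Inventory=-222 Receivables=-385
After txn 5 (Dr Equity, Cr Receivables, amount 223): Cash=-172 Equity=1002 Inventory=-222 Receivables=-608
After txn 6 (Dr Receivables, Cr Equity, amount 168): Cash=-172 Equity=834 Inventory=-222 Receivables=-440
After txn 7 (Dr Receivables, Cr Equity, amount 161): Cash=-172 Equity=673 Inventory=-222 Receivables=-279
After txn 8 (Dr Cash, Cr Receivables, amount 152): Cash=-20 Equity=673 Inventory=-222 Receivables=-431

Answer: -20 673 -222 -431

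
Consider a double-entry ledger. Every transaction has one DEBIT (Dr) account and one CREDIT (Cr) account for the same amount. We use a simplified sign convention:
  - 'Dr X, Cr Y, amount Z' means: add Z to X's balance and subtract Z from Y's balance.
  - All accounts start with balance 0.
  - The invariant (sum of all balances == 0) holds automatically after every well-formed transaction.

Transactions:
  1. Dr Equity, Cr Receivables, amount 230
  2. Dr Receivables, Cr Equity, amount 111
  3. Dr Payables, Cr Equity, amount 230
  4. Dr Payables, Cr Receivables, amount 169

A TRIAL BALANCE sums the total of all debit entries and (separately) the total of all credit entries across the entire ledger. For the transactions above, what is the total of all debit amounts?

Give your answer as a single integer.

Txn 1: debit+=230
Txn 2: debit+=111
Txn 3: debit+=230
Txn 4: debit+=169
Total debits = 740

Answer: 740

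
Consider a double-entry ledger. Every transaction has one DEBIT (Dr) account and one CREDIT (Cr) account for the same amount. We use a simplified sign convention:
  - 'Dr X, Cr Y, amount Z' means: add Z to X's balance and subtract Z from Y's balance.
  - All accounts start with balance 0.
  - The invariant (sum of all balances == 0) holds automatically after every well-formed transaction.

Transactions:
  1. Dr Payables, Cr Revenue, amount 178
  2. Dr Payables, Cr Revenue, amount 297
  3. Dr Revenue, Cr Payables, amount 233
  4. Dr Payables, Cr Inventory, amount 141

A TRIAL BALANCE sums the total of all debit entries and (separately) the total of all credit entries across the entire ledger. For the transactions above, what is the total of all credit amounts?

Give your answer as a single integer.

Txn 1: credit+=178
Txn 2: credit+=297
Txn 3: credit+=233
Txn 4: credit+=141
Total credits = 849

Answer: 849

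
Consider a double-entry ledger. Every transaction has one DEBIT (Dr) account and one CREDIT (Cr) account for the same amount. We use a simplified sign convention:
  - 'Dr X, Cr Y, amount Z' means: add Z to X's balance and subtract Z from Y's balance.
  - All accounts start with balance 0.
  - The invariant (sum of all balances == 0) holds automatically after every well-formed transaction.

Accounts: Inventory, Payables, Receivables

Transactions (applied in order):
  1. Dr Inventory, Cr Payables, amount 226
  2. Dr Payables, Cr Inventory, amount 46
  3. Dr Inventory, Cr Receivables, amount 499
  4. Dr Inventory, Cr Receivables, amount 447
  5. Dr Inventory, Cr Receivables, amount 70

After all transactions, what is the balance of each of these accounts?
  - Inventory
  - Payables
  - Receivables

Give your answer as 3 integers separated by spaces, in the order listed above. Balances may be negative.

Answer: 1196 -180 -1016

Derivation:
After txn 1 (Dr Inventory, Cr Payables, amount 226): Inventory=226 Payables=-226
After txn 2 (Dr Payables, Cr Inventory, amount 46): Inventory=180 Payables=-180
After txn 3 (Dr Inventory, Cr Receivables, amount 499): Inventory=679 Payables=-180 Receivables=-499
After txn 4 (Dr Inventory, Cr Receivables, amount 447): Inventory=1126 Payables=-180 Receivables=-946
After txn 5 (Dr Inventory, Cr Receivables, amount 70): Inventory=1196 Payables=-180 Receivables=-1016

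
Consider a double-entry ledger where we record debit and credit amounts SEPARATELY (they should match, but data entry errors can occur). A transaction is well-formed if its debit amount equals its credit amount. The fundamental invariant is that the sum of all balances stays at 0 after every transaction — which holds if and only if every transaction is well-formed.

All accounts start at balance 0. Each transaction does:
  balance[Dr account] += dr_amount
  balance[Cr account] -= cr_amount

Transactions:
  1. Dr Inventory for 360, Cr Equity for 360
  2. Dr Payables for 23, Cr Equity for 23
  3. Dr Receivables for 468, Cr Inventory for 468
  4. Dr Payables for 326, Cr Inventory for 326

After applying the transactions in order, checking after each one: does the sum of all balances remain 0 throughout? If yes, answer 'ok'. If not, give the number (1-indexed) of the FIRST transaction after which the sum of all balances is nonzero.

After txn 1: dr=360 cr=360 sum_balances=0
After txn 2: dr=23 cr=23 sum_balances=0
After txn 3: dr=468 cr=468 sum_balances=0
After txn 4: dr=326 cr=326 sum_balances=0

Answer: ok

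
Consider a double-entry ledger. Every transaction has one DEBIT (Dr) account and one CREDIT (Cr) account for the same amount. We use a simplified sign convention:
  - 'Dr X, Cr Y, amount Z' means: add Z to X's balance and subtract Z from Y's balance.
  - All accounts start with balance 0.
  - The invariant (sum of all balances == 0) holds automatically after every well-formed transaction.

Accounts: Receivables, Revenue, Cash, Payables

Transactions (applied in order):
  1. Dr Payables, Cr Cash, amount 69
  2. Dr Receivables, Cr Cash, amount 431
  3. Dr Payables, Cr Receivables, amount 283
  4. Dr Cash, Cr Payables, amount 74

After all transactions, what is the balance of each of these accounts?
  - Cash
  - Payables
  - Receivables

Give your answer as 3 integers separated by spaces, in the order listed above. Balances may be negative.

Answer: -426 278 148

Derivation:
After txn 1 (Dr Payables, Cr Cash, amount 69): Cash=-69 Payables=69
After txn 2 (Dr Receivables, Cr Cash, amount 431): Cash=-500 Payables=69 Receivables=431
After txn 3 (Dr Payables, Cr Receivables, amount 283): Cash=-500 Payables=352 Receivables=148
After txn 4 (Dr Cash, Cr Payables, amount 74): Cash=-426 Payables=278 Receivables=148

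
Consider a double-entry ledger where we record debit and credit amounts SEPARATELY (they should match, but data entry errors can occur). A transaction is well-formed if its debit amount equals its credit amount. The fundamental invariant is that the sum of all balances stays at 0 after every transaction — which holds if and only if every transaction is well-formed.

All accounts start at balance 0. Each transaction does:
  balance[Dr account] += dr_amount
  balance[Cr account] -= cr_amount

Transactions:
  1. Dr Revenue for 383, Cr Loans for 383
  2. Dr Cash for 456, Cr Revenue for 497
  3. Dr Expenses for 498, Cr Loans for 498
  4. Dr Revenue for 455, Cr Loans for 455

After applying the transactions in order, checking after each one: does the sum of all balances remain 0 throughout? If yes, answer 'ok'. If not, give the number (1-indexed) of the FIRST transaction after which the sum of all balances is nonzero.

After txn 1: dr=383 cr=383 sum_balances=0
After txn 2: dr=456 cr=497 sum_balances=-41
After txn 3: dr=498 cr=498 sum_balances=-41
After txn 4: dr=455 cr=455 sum_balances=-41

Answer: 2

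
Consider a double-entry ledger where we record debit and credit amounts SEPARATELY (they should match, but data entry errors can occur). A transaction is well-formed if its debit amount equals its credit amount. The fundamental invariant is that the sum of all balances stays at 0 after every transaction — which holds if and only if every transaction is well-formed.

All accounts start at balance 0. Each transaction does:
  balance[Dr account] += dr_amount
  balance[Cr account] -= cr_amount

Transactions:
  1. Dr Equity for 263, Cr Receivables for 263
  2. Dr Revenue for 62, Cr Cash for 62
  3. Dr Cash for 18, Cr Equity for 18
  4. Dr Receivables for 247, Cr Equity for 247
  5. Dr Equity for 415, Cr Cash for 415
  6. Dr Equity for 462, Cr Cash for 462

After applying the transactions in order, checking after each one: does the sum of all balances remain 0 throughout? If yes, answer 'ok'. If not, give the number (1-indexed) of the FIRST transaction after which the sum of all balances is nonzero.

After txn 1: dr=263 cr=263 sum_balances=0
After txn 2: dr=62 cr=62 sum_balances=0
After txn 3: dr=18 cr=18 sum_balances=0
After txn 4: dr=247 cr=247 sum_balances=0
After txn 5: dr=415 cr=415 sum_balances=0
After txn 6: dr=462 cr=462 sum_balances=0

Answer: ok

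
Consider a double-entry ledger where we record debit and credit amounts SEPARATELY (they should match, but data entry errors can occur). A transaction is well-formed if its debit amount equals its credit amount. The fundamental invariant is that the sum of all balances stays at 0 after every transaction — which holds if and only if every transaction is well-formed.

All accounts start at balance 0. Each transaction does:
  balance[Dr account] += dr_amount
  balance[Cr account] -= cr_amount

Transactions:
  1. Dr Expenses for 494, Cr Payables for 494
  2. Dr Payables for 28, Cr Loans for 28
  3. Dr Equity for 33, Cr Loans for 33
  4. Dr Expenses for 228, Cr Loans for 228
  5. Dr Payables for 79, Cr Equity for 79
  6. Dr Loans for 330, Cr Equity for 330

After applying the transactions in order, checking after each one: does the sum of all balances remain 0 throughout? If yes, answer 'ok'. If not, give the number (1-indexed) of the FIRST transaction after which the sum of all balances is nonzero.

Answer: ok

Derivation:
After txn 1: dr=494 cr=494 sum_balances=0
After txn 2: dr=28 cr=28 sum_balances=0
After txn 3: dr=33 cr=33 sum_balances=0
After txn 4: dr=228 cr=228 sum_balances=0
After txn 5: dr=79 cr=79 sum_balances=0
After txn 6: dr=330 cr=330 sum_balances=0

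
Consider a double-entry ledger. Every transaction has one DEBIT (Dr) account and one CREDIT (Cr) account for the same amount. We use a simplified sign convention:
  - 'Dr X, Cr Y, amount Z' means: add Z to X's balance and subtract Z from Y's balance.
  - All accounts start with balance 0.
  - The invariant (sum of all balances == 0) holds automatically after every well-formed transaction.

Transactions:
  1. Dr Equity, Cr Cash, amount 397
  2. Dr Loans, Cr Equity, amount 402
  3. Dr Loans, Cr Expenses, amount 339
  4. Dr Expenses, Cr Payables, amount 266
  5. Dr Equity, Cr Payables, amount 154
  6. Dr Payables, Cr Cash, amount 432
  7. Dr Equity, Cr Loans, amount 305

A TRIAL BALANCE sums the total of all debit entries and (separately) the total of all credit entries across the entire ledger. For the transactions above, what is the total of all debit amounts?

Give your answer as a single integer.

Answer: 2295

Derivation:
Txn 1: debit+=397
Txn 2: debit+=402
Txn 3: debit+=339
Txn 4: debit+=266
Txn 5: debit+=154
Txn 6: debit+=432
Txn 7: debit+=305
Total debits = 2295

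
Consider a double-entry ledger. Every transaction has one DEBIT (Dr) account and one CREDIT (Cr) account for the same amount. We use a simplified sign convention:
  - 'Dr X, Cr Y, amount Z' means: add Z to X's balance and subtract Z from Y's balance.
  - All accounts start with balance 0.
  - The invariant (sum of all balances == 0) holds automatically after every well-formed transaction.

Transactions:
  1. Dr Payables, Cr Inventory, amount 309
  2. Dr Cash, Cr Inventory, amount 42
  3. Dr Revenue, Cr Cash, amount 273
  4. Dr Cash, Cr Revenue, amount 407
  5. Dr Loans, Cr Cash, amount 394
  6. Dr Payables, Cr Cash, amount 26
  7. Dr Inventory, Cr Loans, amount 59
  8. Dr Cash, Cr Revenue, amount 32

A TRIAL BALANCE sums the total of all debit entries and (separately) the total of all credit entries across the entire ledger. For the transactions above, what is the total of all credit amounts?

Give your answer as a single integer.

Answer: 1542

Derivation:
Txn 1: credit+=309
Txn 2: credit+=42
Txn 3: credit+=273
Txn 4: credit+=407
Txn 5: credit+=394
Txn 6: credit+=26
Txn 7: credit+=59
Txn 8: credit+=32
Total credits = 1542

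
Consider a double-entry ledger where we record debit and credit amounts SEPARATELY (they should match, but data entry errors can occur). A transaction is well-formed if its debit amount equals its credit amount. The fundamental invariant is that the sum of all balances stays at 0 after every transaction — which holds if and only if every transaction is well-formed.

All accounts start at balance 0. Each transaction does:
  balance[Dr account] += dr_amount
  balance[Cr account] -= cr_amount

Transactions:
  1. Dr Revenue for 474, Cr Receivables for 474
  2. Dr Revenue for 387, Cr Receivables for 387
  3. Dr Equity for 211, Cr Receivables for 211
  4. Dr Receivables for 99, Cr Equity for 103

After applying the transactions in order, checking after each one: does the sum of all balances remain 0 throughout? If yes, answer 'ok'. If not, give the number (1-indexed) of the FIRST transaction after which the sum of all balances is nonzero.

After txn 1: dr=474 cr=474 sum_balances=0
After txn 2: dr=387 cr=387 sum_balances=0
After txn 3: dr=211 cr=211 sum_balances=0
After txn 4: dr=99 cr=103 sum_balances=-4

Answer: 4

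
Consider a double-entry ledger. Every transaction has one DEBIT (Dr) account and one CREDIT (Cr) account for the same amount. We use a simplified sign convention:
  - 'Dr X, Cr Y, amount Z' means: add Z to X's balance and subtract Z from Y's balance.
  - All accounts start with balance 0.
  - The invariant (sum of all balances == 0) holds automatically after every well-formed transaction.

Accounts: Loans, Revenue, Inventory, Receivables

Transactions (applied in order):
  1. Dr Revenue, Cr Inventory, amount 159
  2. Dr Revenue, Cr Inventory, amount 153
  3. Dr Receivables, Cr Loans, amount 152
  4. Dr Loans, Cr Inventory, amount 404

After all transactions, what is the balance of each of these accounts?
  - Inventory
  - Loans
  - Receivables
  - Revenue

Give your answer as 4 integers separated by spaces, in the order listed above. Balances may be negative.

After txn 1 (Dr Revenue, Cr Inventory, amount 159): Inventory=-159 Revenue=159
After txn 2 (Dr Revenue, Cr Inventory, amount 153): Inventory=-312 Revenue=312
After txn 3 (Dr Receivables, Cr Loans, amount 152): Inventory=-312 Loans=-152 Receivables=152 Revenue=312
After txn 4 (Dr Loans, Cr Inventory, amount 404): Inventory=-716 Loans=252 Receivables=152 Revenue=312

Answer: -716 252 152 312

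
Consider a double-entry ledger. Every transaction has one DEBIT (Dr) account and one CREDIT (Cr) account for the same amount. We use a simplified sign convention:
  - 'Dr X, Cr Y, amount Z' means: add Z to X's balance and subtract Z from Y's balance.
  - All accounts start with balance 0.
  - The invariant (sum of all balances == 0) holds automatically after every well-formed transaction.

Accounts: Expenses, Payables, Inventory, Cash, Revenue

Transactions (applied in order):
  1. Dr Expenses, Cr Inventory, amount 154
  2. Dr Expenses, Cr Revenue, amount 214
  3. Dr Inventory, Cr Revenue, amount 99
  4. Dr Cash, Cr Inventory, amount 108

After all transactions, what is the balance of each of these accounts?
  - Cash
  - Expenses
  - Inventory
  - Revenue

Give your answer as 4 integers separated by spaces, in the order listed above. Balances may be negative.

After txn 1 (Dr Expenses, Cr Inventory, amount 154): Expenses=154 Inventory=-154
After txn 2 (Dr Expenses, Cr Revenue, amount 214): Expenses=368 Inventory=-154 Revenue=-214
After txn 3 (Dr Inventory, Cr Revenue, amount 99): Expenses=368 Inventory=-55 Revenue=-313
After txn 4 (Dr Cash, Cr Inventory, amount 108): Cash=108 Expenses=368 Inventory=-163 Revenue=-313

Answer: 108 368 -163 -313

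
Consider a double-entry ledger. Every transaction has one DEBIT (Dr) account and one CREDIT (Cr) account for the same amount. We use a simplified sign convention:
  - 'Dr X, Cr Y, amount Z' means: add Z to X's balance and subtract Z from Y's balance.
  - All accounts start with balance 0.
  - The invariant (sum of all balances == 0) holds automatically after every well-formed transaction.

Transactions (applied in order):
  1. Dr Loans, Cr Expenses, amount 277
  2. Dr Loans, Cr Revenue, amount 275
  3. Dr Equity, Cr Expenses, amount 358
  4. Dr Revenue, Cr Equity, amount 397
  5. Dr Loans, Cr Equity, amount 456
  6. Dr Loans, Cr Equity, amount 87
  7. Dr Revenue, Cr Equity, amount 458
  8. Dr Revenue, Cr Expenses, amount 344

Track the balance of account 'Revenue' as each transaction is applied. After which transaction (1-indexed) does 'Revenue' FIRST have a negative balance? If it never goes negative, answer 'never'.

After txn 1: Revenue=0
After txn 2: Revenue=-275

Answer: 2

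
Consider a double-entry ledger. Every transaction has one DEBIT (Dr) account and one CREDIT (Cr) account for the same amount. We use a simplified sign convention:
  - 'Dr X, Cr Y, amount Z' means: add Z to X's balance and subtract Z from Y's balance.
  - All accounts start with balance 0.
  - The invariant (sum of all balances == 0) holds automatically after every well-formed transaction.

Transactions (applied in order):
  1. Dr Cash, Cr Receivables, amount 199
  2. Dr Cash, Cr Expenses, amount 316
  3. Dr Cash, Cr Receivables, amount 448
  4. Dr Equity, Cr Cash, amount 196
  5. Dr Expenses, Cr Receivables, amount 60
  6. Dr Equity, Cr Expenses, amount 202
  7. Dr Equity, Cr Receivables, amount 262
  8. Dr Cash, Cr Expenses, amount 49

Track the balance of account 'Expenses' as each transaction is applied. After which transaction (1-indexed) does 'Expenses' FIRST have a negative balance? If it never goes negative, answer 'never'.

After txn 1: Expenses=0
After txn 2: Expenses=-316

Answer: 2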